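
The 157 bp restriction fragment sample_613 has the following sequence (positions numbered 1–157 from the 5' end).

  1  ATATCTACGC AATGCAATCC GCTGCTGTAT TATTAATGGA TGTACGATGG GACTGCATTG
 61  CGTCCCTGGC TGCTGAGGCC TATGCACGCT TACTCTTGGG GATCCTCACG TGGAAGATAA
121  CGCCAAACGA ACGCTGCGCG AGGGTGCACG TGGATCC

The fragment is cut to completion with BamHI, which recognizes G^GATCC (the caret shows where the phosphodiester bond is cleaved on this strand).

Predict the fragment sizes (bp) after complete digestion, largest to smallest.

BamHI sites (GGATCC) start at positions 100, 152.
BamHI cuts after the first base of each site, so after positions 100, 152.
Linear molecule, 2 cuts → 3 fragments:
  1–100 → 100 bp
  101–152 → 52 bp
  153–157 → 5 bp
Sorted largest to smallest: 100, 52, 5 bp.

100, 52, 5 bp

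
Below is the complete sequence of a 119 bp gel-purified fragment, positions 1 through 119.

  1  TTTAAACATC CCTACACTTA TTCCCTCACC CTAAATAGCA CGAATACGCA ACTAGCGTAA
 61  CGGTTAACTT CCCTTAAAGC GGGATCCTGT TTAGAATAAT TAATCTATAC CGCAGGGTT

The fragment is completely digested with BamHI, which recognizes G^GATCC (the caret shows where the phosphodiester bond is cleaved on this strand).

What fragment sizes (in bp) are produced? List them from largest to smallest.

The BamHI site (GGATCC) starts at position 82.
BamHI cuts after the first base of each site, so after position 82.
Linear molecule, 1 cut → 2 fragments:
  1–82 → 82 bp
  83–119 → 37 bp
Sorted largest to smallest: 82, 37 bp.

82, 37 bp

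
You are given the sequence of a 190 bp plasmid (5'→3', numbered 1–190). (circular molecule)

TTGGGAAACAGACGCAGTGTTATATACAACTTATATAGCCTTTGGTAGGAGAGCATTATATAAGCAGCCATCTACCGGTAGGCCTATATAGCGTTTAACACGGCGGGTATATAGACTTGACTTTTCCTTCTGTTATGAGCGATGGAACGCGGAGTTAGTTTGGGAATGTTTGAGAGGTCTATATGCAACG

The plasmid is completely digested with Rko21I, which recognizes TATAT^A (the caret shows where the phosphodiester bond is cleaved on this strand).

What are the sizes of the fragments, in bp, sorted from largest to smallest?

Rko21I sites (TATATA) start at positions 21, 32, 57, 85, 108.
Rko21I cuts after base 5 of each site (before the last base), so after positions 25, 36, 61, 89, 112.
Circular molecule, 5 cuts → 5 fragments:
  26–36 → 11 bp
  37–61 → 25 bp
  62–89 → 28 bp
  90–112 → 23 bp
  113–190 then 1–25 → 78 + 25 = 103 bp
Sorted largest to smallest: 103, 28, 25, 23, 11 bp.

103, 28, 25, 23, 11 bp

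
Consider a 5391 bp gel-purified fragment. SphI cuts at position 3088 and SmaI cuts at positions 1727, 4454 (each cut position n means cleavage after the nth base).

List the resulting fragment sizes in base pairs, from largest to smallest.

1727, 1366, 1361, 937 bp

Combined cut positions (sorted): 1727, 3088, 4454.
Linear molecule, 3 cuts → 4 fragments:
  1727 − 0 = 1727 bp
  3088 − 1727 = 1361 bp
  4454 − 3088 = 1366 bp
  5391 − 4454 = 937 bp
Sorted largest to smallest: 1727, 1366, 1361, 937 bp.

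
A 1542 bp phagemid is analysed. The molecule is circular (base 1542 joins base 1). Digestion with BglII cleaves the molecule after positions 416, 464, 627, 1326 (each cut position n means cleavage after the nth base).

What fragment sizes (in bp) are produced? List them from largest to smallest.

699, 632, 163, 48 bp

Circular molecule, 4 cuts → 4 fragments:
  464 − 416 = 48 bp
  627 − 464 = 163 bp
  1326 − 627 = 699 bp
  wrap: 1542 − 1326 + 416 = 632 bp
Sorted largest to smallest: 699, 632, 163, 48 bp.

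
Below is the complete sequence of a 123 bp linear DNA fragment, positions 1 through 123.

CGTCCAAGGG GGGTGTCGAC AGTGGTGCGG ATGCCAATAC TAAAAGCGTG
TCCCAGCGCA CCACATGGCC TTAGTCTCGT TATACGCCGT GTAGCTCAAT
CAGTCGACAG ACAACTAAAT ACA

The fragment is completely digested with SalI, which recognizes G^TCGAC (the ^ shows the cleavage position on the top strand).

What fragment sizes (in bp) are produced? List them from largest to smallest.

SalI sites (GTCGAC) start at positions 15, 103.
SalI cuts after the first base of each site, so after positions 15, 103.
Linear molecule, 2 cuts → 3 fragments:
  1–15 → 15 bp
  16–103 → 88 bp
  104–123 → 20 bp
Sorted largest to smallest: 88, 20, 15 bp.

88, 20, 15 bp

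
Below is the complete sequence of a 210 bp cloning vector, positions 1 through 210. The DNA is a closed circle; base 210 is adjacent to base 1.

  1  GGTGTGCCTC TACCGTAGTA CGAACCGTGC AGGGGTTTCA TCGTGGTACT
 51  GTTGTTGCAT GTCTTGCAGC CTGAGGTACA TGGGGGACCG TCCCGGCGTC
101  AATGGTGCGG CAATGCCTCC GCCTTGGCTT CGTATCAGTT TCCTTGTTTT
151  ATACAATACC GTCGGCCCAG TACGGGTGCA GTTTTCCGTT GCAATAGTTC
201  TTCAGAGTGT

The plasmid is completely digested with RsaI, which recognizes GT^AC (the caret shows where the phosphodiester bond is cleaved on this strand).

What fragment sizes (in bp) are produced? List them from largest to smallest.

RsaI sites (GTAC) start at positions 18, 46, 76, 170.
RsaI cuts after base 2 of each site, so after positions 19, 47, 77, 171.
Circular molecule, 4 cuts → 4 fragments:
  20–47 → 28 bp
  48–77 → 30 bp
  78–171 → 94 bp
  172–210 then 1–19 → 39 + 19 = 58 bp
Sorted largest to smallest: 94, 58, 30, 28 bp.

94, 58, 30, 28 bp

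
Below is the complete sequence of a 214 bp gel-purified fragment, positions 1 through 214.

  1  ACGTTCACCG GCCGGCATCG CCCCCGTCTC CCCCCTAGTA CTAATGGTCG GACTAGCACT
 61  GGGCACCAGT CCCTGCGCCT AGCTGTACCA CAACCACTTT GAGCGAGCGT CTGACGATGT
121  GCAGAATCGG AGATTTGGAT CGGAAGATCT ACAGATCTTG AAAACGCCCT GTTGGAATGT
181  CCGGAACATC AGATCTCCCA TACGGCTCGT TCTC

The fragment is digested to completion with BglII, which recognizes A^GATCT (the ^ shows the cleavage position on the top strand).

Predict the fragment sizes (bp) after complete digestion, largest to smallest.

BglII sites (AGATCT) start at positions 145, 153, 191.
BglII cuts after the first base of each site, so after positions 145, 153, 191.
Linear molecule, 3 cuts → 4 fragments:
  1–145 → 145 bp
  146–153 → 8 bp
  154–191 → 38 bp
  192–214 → 23 bp
Sorted largest to smallest: 145, 38, 23, 8 bp.

145, 38, 23, 8 bp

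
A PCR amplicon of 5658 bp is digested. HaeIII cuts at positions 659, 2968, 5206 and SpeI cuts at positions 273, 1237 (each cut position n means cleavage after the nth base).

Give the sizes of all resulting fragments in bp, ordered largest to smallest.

Combined cut positions (sorted): 273, 659, 1237, 2968, 5206.
Linear molecule, 5 cuts → 6 fragments:
  273 − 0 = 273 bp
  659 − 273 = 386 bp
  1237 − 659 = 578 bp
  2968 − 1237 = 1731 bp
  5206 − 2968 = 2238 bp
  5658 − 5206 = 452 bp
Sorted largest to smallest: 2238, 1731, 578, 452, 386, 273 bp.

2238, 1731, 578, 452, 386, 273 bp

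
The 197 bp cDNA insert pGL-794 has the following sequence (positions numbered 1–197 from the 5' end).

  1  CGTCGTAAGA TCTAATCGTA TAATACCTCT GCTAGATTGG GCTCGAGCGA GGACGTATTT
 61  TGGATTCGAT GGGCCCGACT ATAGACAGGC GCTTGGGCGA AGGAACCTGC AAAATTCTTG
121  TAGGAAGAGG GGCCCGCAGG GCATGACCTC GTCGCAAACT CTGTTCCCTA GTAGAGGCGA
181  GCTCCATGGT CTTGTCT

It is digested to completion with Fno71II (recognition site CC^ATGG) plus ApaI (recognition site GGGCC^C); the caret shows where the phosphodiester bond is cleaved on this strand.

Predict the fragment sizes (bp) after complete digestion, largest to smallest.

75, 59, 51, 12 bp

The Fno71II site (CCATGG) starts at position 184.
Fno71II cuts after base 2 of each site, so after position 185.
ApaI sites (GGGCCC) start at positions 71, 130.
ApaI cuts after base 5 of each site (before the last base), so after positions 75, 134.
Combined cut positions: 75, 134, 185.
Linear molecule, 3 cuts → 4 fragments:
  1–75 → 75 bp
  76–134 → 59 bp
  135–185 → 51 bp
  186–197 → 12 bp
Sorted largest to smallest: 75, 59, 51, 12 bp.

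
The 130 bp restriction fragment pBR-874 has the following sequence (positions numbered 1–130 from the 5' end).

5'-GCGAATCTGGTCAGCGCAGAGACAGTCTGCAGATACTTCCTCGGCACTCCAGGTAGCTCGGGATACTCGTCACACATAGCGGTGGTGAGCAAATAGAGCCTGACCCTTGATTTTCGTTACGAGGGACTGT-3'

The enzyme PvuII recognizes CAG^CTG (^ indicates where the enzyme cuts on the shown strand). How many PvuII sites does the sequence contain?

0

No occurrence of CAGCTG is present in the sequence.
PvuII does not cut: 0 sites.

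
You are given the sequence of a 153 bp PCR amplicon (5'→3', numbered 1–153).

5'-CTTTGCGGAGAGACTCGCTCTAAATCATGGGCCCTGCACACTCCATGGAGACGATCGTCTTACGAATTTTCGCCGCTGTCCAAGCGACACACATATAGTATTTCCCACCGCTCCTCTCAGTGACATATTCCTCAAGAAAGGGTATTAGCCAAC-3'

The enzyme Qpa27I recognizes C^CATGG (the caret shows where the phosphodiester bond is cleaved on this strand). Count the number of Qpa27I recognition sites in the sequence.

1

CCATGG occurs starting at position 43.
Qpa27I cuts at 1 site.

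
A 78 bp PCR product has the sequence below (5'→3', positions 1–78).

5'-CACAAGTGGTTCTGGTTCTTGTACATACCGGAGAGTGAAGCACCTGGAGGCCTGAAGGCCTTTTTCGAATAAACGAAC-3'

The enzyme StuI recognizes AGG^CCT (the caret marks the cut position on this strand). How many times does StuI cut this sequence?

2

AGGCCT occurs starting at positions 48, 56.
StuI cuts at 2 sites.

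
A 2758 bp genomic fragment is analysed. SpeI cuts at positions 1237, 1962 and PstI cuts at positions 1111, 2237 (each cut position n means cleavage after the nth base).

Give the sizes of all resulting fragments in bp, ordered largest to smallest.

1111, 725, 521, 275, 126 bp

Combined cut positions (sorted): 1111, 1237, 1962, 2237.
Linear molecule, 4 cuts → 5 fragments:
  1111 − 0 = 1111 bp
  1237 − 1111 = 126 bp
  1962 − 1237 = 725 bp
  2237 − 1962 = 275 bp
  2758 − 2237 = 521 bp
Sorted largest to smallest: 1111, 725, 521, 275, 126 bp.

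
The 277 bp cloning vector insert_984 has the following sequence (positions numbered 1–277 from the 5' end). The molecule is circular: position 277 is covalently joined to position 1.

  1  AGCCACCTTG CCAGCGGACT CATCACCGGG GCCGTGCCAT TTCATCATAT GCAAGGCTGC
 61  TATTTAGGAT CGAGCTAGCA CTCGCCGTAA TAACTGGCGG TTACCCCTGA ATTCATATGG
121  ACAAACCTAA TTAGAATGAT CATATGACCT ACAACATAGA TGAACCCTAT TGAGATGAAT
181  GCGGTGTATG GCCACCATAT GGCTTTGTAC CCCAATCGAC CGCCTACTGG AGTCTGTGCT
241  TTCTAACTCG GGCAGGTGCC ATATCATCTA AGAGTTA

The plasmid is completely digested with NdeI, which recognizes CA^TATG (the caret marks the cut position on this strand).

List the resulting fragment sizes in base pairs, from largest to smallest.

NdeI sites (CATATG) start at positions 46, 114, 141, 196.
NdeI cuts after base 2 of each site, so after positions 47, 115, 142, 197.
Circular molecule, 4 cuts → 4 fragments:
  48–115 → 68 bp
  116–142 → 27 bp
  143–197 → 55 bp
  198–277 then 1–47 → 80 + 47 = 127 bp
Sorted largest to smallest: 127, 68, 55, 27 bp.

127, 68, 55, 27 bp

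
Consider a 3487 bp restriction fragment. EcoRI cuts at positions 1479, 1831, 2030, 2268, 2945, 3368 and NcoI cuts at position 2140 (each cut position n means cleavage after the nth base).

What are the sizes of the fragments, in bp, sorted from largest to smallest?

1479, 677, 423, 352, 199, 128, 119, 110 bp

Combined cut positions (sorted): 1479, 1831, 2030, 2140, 2268, 2945, 3368.
Linear molecule, 7 cuts → 8 fragments:
  1479 − 0 = 1479 bp
  1831 − 1479 = 352 bp
  2030 − 1831 = 199 bp
  2140 − 2030 = 110 bp
  2268 − 2140 = 128 bp
  2945 − 2268 = 677 bp
  3368 − 2945 = 423 bp
  3487 − 3368 = 119 bp
Sorted largest to smallest: 1479, 677, 423, 352, 199, 128, 119, 110 bp.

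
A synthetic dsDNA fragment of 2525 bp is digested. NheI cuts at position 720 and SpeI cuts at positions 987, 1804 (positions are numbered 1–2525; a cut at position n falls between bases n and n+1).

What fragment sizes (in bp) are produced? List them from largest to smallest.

Combined cut positions (sorted): 720, 987, 1804.
Linear molecule, 3 cuts → 4 fragments:
  720 − 0 = 720 bp
  987 − 720 = 267 bp
  1804 − 987 = 817 bp
  2525 − 1804 = 721 bp
Sorted largest to smallest: 817, 721, 720, 267 bp.

817, 721, 720, 267 bp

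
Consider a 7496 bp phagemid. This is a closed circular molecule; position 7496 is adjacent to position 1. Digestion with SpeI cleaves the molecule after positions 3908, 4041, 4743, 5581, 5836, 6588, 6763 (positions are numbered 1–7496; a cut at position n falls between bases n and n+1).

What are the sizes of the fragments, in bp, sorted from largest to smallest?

4641, 838, 752, 702, 255, 175, 133 bp

Circular molecule, 7 cuts → 7 fragments:
  4041 − 3908 = 133 bp
  4743 − 4041 = 702 bp
  5581 − 4743 = 838 bp
  5836 − 5581 = 255 bp
  6588 − 5836 = 752 bp
  6763 − 6588 = 175 bp
  wrap: 7496 − 6763 + 3908 = 4641 bp
Sorted largest to smallest: 4641, 838, 752, 702, 255, 175, 133 bp.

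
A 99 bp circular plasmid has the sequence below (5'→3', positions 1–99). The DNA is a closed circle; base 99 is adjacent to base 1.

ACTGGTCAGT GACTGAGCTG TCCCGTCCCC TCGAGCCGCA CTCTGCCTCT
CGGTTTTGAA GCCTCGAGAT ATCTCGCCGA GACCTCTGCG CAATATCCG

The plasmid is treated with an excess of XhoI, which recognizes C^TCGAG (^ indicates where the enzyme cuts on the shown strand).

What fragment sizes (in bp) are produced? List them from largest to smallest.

66, 33 bp

XhoI sites (CTCGAG) start at positions 30, 63.
XhoI cuts after the first base of each site, so after positions 30, 63.
Circular molecule, 2 cuts → 2 fragments:
  31–63 → 33 bp
  64–99 then 1–30 → 36 + 30 = 66 bp
Sorted largest to smallest: 66, 33 bp.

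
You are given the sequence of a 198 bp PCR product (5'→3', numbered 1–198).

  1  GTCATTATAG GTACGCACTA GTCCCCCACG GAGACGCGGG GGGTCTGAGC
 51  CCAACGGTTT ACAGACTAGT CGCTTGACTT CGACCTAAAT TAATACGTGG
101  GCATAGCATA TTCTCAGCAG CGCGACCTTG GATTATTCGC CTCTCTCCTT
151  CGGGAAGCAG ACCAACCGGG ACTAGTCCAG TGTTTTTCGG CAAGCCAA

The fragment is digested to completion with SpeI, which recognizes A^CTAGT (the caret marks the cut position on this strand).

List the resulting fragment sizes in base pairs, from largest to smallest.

106, 48, 27, 17 bp

SpeI sites (ACTAGT) start at positions 17, 65, 171.
SpeI cuts after the first base of each site, so after positions 17, 65, 171.
Linear molecule, 3 cuts → 4 fragments:
  1–17 → 17 bp
  18–65 → 48 bp
  66–171 → 106 bp
  172–198 → 27 bp
Sorted largest to smallest: 106, 48, 27, 17 bp.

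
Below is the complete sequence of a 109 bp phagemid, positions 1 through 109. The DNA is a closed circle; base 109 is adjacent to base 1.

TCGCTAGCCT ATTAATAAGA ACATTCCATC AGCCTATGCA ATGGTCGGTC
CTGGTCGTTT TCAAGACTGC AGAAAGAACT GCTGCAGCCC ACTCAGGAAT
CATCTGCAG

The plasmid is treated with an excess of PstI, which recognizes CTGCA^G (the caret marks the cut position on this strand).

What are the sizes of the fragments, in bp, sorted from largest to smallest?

PstI sites (CTGCAG) start at positions 67, 82, 104.
PstI cuts after base 5 of each site (before the last base), so after positions 71, 86, 108.
Circular molecule, 3 cuts → 3 fragments:
  72–86 → 15 bp
  87–108 → 22 bp
  109–109 then 1–71 → 1 + 71 = 72 bp
Sorted largest to smallest: 72, 22, 15 bp.

72, 22, 15 bp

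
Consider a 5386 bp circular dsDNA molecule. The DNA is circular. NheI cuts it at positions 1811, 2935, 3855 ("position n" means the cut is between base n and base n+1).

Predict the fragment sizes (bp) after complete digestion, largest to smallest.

Circular molecule, 3 cuts → 3 fragments:
  2935 − 1811 = 1124 bp
  3855 − 2935 = 920 bp
  wrap: 5386 − 3855 + 1811 = 3342 bp
Sorted largest to smallest: 3342, 1124, 920 bp.

3342, 1124, 920 bp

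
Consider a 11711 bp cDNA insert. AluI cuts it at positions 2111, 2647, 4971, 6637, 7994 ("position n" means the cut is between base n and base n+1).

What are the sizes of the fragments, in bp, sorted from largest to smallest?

Linear molecule, 5 cuts → 6 fragments:
  2111 − 0 = 2111 bp
  2647 − 2111 = 536 bp
  4971 − 2647 = 2324 bp
  6637 − 4971 = 1666 bp
  7994 − 6637 = 1357 bp
  11711 − 7994 = 3717 bp
Sorted largest to smallest: 3717, 2324, 2111, 1666, 1357, 536 bp.

3717, 2324, 2111, 1666, 1357, 536 bp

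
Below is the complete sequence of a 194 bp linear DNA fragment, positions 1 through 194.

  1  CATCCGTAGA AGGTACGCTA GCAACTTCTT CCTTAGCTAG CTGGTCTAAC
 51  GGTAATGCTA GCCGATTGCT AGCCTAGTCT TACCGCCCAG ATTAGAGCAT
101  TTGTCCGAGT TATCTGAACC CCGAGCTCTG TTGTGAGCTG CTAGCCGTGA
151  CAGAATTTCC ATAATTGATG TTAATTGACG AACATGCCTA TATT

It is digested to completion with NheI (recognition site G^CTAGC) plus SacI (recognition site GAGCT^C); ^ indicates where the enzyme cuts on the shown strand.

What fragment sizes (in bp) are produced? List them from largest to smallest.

NheI sites (GCTAGC) start at positions 17, 36, 57, 68, 140.
NheI cuts after the first base of each site, so after positions 17, 36, 57, 68, 140.
The SacI site (GAGCTC) starts at position 123.
SacI cuts after base 5 of each site (before the last base), so after position 127.
Combined cut positions: 17, 36, 57, 68, 127, 140.
Linear molecule, 6 cuts → 7 fragments:
  1–17 → 17 bp
  18–36 → 19 bp
  37–57 → 21 bp
  58–68 → 11 bp
  69–127 → 59 bp
  128–140 → 13 bp
  141–194 → 54 bp
Sorted largest to smallest: 59, 54, 21, 19, 17, 13, 11 bp.

59, 54, 21, 19, 17, 13, 11 bp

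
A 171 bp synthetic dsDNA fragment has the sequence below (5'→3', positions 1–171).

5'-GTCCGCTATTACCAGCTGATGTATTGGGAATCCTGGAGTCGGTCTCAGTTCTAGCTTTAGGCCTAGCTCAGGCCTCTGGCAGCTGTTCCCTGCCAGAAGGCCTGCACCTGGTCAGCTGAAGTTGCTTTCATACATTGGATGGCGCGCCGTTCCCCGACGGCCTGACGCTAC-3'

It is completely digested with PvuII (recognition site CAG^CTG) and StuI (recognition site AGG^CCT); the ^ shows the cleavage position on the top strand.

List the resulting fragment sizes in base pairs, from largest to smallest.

PvuII sites (CAGCTG) start at positions 13, 80, 113.
PvuII cuts after base 3 of each site, so after positions 15, 82, 115.
StuI sites (AGGCCT) start at positions 59, 70, 98.
StuI cuts after base 3 of each site, so after positions 61, 72, 100.
Combined cut positions: 15, 61, 72, 82, 100, 115.
Linear molecule, 6 cuts → 7 fragments:
  1–15 → 15 bp
  16–61 → 46 bp
  62–72 → 11 bp
  73–82 → 10 bp
  83–100 → 18 bp
  101–115 → 15 bp
  116–171 → 56 bp
Sorted largest to smallest: 56, 46, 18, 15, 15, 11, 10 bp.

56, 46, 18, 15, 15, 11, 10 bp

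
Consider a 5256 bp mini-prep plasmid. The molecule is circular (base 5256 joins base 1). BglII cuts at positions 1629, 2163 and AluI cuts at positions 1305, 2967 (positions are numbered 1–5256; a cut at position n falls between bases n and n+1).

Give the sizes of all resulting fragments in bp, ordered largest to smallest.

3594, 804, 534, 324 bp

Combined cut positions (sorted): 1305, 1629, 2163, 2967.
Circular molecule, 4 cuts → 4 fragments:
  1629 − 1305 = 324 bp
  2163 − 1629 = 534 bp
  2967 − 2163 = 804 bp
  wrap: 5256 − 2967 + 1305 = 3594 bp
Sorted largest to smallest: 3594, 804, 534, 324 bp.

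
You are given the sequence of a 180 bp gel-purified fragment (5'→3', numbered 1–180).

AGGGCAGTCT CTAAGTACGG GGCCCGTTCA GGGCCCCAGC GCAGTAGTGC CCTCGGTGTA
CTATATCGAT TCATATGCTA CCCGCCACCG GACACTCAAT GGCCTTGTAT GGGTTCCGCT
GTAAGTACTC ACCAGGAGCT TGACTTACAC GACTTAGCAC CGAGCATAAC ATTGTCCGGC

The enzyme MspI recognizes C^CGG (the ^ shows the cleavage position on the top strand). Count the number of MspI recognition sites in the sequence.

CCGG occurs starting at positions 88, 176.
MspI cuts at 2 sites.

2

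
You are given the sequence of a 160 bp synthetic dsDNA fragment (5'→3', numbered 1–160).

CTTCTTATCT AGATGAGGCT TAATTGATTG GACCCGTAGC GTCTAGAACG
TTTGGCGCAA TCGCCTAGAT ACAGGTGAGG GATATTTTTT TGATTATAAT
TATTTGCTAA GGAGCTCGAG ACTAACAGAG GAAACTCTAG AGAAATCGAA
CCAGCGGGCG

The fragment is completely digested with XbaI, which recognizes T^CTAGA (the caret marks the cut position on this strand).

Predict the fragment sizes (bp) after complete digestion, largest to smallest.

94, 34, 24, 8 bp

XbaI sites (TCTAGA) start at positions 8, 42, 136.
XbaI cuts after the first base of each site, so after positions 8, 42, 136.
Linear molecule, 3 cuts → 4 fragments:
  1–8 → 8 bp
  9–42 → 34 bp
  43–136 → 94 bp
  137–160 → 24 bp
Sorted largest to smallest: 94, 34, 24, 8 bp.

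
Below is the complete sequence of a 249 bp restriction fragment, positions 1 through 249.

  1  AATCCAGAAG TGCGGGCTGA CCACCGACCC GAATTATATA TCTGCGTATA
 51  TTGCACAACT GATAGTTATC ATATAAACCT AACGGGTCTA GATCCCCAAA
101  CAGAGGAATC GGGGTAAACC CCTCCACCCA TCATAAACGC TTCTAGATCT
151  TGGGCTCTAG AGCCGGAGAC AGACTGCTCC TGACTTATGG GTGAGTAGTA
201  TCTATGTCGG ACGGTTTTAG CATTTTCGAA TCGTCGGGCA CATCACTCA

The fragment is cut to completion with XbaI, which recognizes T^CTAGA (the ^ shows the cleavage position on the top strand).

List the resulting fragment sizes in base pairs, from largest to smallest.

XbaI sites (TCTAGA) start at positions 87, 142, 156.
XbaI cuts after the first base of each site, so after positions 87, 142, 156.
Linear molecule, 3 cuts → 4 fragments:
  1–87 → 87 bp
  88–142 → 55 bp
  143–156 → 14 bp
  157–249 → 93 bp
Sorted largest to smallest: 93, 87, 55, 14 bp.

93, 87, 55, 14 bp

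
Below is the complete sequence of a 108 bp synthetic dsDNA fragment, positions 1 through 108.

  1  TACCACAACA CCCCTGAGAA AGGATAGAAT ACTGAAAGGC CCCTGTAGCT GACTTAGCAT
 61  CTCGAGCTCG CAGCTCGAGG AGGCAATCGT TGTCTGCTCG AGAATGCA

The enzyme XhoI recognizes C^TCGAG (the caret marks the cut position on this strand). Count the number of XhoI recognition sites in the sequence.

3

CTCGAG occurs starting at positions 61, 74, 97.
XhoI cuts at 3 sites.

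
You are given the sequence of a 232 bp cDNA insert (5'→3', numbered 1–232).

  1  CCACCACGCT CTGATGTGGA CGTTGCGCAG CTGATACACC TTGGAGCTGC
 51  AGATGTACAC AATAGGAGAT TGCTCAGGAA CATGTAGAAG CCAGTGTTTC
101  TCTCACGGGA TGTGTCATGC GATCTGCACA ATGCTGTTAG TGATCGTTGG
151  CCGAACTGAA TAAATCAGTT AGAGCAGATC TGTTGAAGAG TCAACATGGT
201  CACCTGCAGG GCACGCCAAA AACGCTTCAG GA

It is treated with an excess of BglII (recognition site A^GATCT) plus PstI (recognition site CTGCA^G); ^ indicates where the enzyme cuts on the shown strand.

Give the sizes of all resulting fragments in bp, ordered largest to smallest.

The BglII site (AGATCT) starts at position 176.
BglII cuts after the first base of each site, so after position 176.
PstI sites (CTGCAG) start at positions 47, 204.
PstI cuts after base 5 of each site (before the last base), so after positions 51, 208.
Combined cut positions: 51, 176, 208.
Linear molecule, 3 cuts → 4 fragments:
  1–51 → 51 bp
  52–176 → 125 bp
  177–208 → 32 bp
  209–232 → 24 bp
Sorted largest to smallest: 125, 51, 32, 24 bp.

125, 51, 32, 24 bp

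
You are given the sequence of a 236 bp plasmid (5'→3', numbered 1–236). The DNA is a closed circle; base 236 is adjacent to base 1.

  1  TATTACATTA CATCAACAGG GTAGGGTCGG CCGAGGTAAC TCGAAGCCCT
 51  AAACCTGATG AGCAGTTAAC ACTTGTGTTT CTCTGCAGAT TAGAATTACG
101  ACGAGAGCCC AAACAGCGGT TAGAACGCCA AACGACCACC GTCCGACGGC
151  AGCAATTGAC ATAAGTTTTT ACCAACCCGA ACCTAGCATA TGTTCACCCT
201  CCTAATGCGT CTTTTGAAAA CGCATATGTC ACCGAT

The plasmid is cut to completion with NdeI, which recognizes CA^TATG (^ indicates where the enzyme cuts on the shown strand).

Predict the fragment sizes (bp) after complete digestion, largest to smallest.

200, 36 bp

NdeI sites (CATATG) start at positions 187, 223.
NdeI cuts after base 2 of each site, so after positions 188, 224.
Circular molecule, 2 cuts → 2 fragments:
  189–224 → 36 bp
  225–236 then 1–188 → 12 + 188 = 200 bp
Sorted largest to smallest: 200, 36 bp.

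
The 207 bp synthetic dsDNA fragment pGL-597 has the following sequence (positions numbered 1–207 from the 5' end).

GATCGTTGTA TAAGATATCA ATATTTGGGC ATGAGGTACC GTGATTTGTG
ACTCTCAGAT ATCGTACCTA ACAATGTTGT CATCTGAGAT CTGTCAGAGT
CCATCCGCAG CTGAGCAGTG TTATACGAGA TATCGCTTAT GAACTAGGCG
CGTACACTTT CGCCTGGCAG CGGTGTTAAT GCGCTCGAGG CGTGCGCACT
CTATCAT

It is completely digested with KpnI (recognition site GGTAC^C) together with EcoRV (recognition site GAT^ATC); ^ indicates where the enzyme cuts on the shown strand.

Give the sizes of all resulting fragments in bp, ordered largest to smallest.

The KpnI site (GGTACC) starts at position 35.
KpnI cuts after base 5 of each site (before the last base), so after position 39.
EcoRV sites (GATATC) start at positions 14, 58, 129.
EcoRV cuts after base 3 of each site, so after positions 16, 60, 131.
Combined cut positions: 16, 39, 60, 131.
Linear molecule, 4 cuts → 5 fragments:
  1–16 → 16 bp
  17–39 → 23 bp
  40–60 → 21 bp
  61–131 → 71 bp
  132–207 → 76 bp
Sorted largest to smallest: 76, 71, 23, 21, 16 bp.

76, 71, 23, 21, 16 bp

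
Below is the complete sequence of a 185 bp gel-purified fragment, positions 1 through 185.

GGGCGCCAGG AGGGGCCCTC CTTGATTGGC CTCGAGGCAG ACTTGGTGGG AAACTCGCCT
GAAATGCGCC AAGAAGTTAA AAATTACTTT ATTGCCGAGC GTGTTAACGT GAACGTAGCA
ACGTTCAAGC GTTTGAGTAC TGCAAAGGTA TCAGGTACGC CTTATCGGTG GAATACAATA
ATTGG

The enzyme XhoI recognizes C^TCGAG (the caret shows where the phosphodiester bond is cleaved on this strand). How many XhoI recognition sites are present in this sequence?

1

CTCGAG occurs starting at position 31.
XhoI cuts at 1 site.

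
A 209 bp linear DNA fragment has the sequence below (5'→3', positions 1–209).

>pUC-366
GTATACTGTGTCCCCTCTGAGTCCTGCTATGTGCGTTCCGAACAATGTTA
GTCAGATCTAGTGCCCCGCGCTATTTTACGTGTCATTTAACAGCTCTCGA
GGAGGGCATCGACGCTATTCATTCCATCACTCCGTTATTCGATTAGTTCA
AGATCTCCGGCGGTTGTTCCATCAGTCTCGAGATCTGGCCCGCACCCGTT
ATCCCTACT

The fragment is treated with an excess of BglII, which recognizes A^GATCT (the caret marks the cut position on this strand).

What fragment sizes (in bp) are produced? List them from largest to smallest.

97, 54, 30, 28 bp

BglII sites (AGATCT) start at positions 54, 151, 181.
BglII cuts after the first base of each site, so after positions 54, 151, 181.
Linear molecule, 3 cuts → 4 fragments:
  1–54 → 54 bp
  55–151 → 97 bp
  152–181 → 30 bp
  182–209 → 28 bp
Sorted largest to smallest: 97, 54, 30, 28 bp.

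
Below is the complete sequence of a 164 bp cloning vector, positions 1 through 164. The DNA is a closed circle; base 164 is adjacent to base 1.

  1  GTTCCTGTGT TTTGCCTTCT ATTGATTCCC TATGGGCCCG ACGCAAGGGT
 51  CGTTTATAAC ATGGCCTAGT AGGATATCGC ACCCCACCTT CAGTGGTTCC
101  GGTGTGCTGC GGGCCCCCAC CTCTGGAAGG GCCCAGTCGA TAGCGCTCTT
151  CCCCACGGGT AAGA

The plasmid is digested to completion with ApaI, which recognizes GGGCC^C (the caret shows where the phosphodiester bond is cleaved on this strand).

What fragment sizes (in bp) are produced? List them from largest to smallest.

ApaI sites (GGGCCC) start at positions 34, 111, 129.
ApaI cuts after base 5 of each site (before the last base), so after positions 38, 115, 133.
Circular molecule, 3 cuts → 3 fragments:
  39–115 → 77 bp
  116–133 → 18 bp
  134–164 then 1–38 → 31 + 38 = 69 bp
Sorted largest to smallest: 77, 69, 18 bp.

77, 69, 18 bp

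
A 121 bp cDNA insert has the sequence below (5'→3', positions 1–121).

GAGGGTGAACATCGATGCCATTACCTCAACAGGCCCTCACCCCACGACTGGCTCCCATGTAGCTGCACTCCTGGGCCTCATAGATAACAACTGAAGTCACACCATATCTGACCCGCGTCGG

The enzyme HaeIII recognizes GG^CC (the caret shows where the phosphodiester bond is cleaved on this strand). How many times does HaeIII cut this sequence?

GGCC occurs starting at positions 32, 74.
HaeIII cuts at 2 sites.

2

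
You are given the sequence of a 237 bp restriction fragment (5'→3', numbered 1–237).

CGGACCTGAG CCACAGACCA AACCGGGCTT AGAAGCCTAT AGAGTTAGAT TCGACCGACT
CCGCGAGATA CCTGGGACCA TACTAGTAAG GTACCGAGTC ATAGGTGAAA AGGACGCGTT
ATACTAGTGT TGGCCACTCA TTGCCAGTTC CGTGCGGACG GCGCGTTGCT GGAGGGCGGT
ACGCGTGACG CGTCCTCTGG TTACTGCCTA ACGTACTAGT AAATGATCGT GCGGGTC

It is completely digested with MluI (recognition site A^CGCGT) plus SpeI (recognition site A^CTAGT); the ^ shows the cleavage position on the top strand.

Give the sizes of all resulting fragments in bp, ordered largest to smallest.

MluI sites (ACGCGT) start at positions 114, 181, 188.
MluI cuts after the first base of each site, so after positions 114, 181, 188.
SpeI sites (ACTAGT) start at positions 82, 123, 215.
SpeI cuts after the first base of each site, so after positions 82, 123, 215.
Combined cut positions: 82, 114, 123, 181, 188, 215.
Linear molecule, 6 cuts → 7 fragments:
  1–82 → 82 bp
  83–114 → 32 bp
  115–123 → 9 bp
  124–181 → 58 bp
  182–188 → 7 bp
  189–215 → 27 bp
  216–237 → 22 bp
Sorted largest to smallest: 82, 58, 32, 27, 22, 9, 7 bp.

82, 58, 32, 27, 22, 9, 7 bp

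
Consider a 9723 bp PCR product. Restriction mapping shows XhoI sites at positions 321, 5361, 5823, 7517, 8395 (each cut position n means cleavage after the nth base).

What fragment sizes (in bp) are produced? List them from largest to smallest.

Linear molecule, 5 cuts → 6 fragments:
  321 − 0 = 321 bp
  5361 − 321 = 5040 bp
  5823 − 5361 = 462 bp
  7517 − 5823 = 1694 bp
  8395 − 7517 = 878 bp
  9723 − 8395 = 1328 bp
Sorted largest to smallest: 5040, 1694, 1328, 878, 462, 321 bp.

5040, 1694, 1328, 878, 462, 321 bp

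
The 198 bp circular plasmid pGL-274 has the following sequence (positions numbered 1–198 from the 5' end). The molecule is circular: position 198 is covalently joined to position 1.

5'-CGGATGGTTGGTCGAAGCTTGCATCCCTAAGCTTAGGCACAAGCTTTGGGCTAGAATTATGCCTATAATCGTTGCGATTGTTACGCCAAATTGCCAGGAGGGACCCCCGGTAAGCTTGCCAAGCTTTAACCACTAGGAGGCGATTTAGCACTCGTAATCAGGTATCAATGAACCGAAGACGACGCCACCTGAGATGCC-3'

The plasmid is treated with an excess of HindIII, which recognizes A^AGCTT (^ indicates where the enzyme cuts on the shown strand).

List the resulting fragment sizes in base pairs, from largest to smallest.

HindIII sites (AAGCTT) start at positions 15, 29, 41, 112, 121.
HindIII cuts after the first base of each site, so after positions 15, 29, 41, 112, 121.
Circular molecule, 5 cuts → 5 fragments:
  16–29 → 14 bp
  30–41 → 12 bp
  42–112 → 71 bp
  113–121 → 9 bp
  122–198 then 1–15 → 77 + 15 = 92 bp
Sorted largest to smallest: 92, 71, 14, 12, 9 bp.

92, 71, 14, 12, 9 bp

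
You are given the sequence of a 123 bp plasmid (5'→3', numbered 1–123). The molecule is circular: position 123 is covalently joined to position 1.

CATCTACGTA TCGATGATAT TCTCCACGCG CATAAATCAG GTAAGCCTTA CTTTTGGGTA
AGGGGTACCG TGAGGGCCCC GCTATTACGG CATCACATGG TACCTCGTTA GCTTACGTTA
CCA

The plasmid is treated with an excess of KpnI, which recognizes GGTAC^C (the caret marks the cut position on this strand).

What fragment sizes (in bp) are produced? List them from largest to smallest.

KpnI sites (GGTACC) start at positions 64, 99.
KpnI cuts after base 5 of each site (before the last base), so after positions 68, 103.
Circular molecule, 2 cuts → 2 fragments:
  69–103 → 35 bp
  104–123 then 1–68 → 20 + 68 = 88 bp
Sorted largest to smallest: 88, 35 bp.

88, 35 bp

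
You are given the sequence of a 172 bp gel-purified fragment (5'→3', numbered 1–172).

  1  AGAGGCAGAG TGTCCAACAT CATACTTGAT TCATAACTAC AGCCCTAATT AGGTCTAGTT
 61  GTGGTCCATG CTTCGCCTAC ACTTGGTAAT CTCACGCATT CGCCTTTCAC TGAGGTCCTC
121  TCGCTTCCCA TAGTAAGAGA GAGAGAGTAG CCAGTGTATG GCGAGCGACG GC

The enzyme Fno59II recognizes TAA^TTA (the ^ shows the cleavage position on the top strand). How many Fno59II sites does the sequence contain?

TAATTA occurs starting at position 46.
Fno59II cuts at 1 site.

1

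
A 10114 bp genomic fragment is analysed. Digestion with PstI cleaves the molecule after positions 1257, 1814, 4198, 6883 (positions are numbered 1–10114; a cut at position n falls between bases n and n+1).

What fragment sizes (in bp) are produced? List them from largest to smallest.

3231, 2685, 2384, 1257, 557 bp

Linear molecule, 4 cuts → 5 fragments:
  1257 − 0 = 1257 bp
  1814 − 1257 = 557 bp
  4198 − 1814 = 2384 bp
  6883 − 4198 = 2685 bp
  10114 − 6883 = 3231 bp
Sorted largest to smallest: 3231, 2685, 2384, 1257, 557 bp.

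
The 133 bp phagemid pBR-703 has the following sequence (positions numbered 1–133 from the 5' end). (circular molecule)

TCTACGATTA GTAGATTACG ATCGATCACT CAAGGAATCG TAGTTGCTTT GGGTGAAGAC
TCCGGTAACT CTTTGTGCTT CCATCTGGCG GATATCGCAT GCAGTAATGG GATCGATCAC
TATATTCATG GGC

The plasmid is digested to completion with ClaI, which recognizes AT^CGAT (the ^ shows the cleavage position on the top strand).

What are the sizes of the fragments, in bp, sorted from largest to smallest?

91, 42 bp

ClaI sites (ATCGAT) start at positions 21, 112.
ClaI cuts after base 2 of each site, so after positions 22, 113.
Circular molecule, 2 cuts → 2 fragments:
  23–113 → 91 bp
  114–133 then 1–22 → 20 + 22 = 42 bp
Sorted largest to smallest: 91, 42 bp.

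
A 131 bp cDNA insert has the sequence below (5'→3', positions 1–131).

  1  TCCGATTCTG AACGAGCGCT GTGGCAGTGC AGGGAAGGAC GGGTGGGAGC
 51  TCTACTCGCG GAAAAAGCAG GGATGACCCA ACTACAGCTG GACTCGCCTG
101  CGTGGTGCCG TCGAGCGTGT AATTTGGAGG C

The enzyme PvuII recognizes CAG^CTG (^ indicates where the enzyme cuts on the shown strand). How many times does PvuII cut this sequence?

CAGCTG occurs starting at position 85.
PvuII cuts at 1 site.

1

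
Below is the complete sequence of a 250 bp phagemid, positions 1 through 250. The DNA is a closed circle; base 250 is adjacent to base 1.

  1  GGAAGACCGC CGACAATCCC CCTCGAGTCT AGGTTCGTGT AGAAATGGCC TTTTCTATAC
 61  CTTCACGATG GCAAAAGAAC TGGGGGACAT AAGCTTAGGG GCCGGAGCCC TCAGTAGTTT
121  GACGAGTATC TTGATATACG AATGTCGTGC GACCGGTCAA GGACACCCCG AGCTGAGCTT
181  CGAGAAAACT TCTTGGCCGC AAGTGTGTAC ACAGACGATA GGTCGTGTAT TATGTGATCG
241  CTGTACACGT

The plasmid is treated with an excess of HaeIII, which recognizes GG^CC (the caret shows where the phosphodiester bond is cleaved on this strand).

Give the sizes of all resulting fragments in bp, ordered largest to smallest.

HaeIII sites (GGCC) start at positions 47, 100, 195.
HaeIII cuts after base 2 of each site, so after positions 48, 101, 196.
Circular molecule, 3 cuts → 3 fragments:
  49–101 → 53 bp
  102–196 → 95 bp
  197–250 then 1–48 → 54 + 48 = 102 bp
Sorted largest to smallest: 102, 95, 53 bp.

102, 95, 53 bp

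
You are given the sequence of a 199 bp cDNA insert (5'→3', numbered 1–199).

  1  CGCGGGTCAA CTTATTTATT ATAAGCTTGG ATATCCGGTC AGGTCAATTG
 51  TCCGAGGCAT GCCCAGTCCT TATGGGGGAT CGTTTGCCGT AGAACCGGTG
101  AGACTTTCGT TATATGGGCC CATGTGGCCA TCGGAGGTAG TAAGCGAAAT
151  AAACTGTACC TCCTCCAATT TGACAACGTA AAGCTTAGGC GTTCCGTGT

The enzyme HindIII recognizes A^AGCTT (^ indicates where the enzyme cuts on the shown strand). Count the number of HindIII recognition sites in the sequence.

2

AAGCTT occurs starting at positions 23, 181.
HindIII cuts at 2 sites.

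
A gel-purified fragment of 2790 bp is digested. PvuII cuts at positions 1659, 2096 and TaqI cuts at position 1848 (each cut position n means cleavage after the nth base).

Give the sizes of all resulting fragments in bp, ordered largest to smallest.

Combined cut positions (sorted): 1659, 1848, 2096.
Linear molecule, 3 cuts → 4 fragments:
  1659 − 0 = 1659 bp
  1848 − 1659 = 189 bp
  2096 − 1848 = 248 bp
  2790 − 2096 = 694 bp
Sorted largest to smallest: 1659, 694, 248, 189 bp.

1659, 694, 248, 189 bp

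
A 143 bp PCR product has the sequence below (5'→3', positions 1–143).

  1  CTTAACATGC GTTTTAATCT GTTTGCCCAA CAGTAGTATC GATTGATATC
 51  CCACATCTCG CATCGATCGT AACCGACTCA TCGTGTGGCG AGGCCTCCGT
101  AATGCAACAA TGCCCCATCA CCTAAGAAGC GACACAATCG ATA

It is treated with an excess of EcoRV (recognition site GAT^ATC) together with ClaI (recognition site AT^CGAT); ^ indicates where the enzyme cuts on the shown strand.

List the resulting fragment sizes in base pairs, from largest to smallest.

The EcoRV site (GATATC) starts at position 45.
EcoRV cuts after base 3 of each site, so after position 47.
ClaI sites (ATCGAT) start at positions 38, 62, 137.
ClaI cuts after base 2 of each site, so after positions 39, 63, 138.
Combined cut positions: 39, 47, 63, 138.
Linear molecule, 4 cuts → 5 fragments:
  1–39 → 39 bp
  40–47 → 8 bp
  48–63 → 16 bp
  64–138 → 75 bp
  139–143 → 5 bp
Sorted largest to smallest: 75, 39, 16, 8, 5 bp.

75, 39, 16, 8, 5 bp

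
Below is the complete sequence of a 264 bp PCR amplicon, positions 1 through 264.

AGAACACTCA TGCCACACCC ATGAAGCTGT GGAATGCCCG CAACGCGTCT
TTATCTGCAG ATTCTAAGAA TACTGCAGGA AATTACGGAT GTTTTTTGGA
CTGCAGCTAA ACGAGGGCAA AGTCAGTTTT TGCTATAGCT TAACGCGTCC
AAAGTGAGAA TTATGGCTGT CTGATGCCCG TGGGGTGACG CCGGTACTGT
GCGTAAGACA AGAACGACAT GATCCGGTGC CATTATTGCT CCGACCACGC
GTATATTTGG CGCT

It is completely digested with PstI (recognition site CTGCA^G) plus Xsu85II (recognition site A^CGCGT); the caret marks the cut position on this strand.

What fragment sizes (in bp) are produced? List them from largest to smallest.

104, 43, 38, 28, 18, 17, 16 bp

PstI sites (CTGCAG) start at positions 55, 73, 101.
PstI cuts after base 5 of each site (before the last base), so after positions 59, 77, 105.
Xsu85II sites (ACGCGT) start at positions 43, 143, 247.
Xsu85II cuts after the first base of each site, so after positions 43, 143, 247.
Combined cut positions: 43, 59, 77, 105, 143, 247.
Linear molecule, 6 cuts → 7 fragments:
  1–43 → 43 bp
  44–59 → 16 bp
  60–77 → 18 bp
  78–105 → 28 bp
  106–143 → 38 bp
  144–247 → 104 bp
  248–264 → 17 bp
Sorted largest to smallest: 104, 43, 38, 28, 18, 17, 16 bp.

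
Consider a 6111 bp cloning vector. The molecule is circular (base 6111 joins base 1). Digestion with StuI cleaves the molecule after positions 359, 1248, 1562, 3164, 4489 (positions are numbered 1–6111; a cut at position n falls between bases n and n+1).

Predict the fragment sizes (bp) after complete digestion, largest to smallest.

1981, 1602, 1325, 889, 314 bp

Circular molecule, 5 cuts → 5 fragments:
  1248 − 359 = 889 bp
  1562 − 1248 = 314 bp
  3164 − 1562 = 1602 bp
  4489 − 3164 = 1325 bp
  wrap: 6111 − 4489 + 359 = 1981 bp
Sorted largest to smallest: 1981, 1602, 1325, 889, 314 bp.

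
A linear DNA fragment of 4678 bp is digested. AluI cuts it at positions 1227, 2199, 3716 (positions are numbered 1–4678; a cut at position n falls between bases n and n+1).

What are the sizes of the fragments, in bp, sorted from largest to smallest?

Linear molecule, 3 cuts → 4 fragments:
  1227 − 0 = 1227 bp
  2199 − 1227 = 972 bp
  3716 − 2199 = 1517 bp
  4678 − 3716 = 962 bp
Sorted largest to smallest: 1517, 1227, 972, 962 bp.

1517, 1227, 972, 962 bp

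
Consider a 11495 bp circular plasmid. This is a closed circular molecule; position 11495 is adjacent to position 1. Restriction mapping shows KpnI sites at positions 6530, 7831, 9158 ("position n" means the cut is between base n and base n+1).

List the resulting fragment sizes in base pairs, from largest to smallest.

8867, 1327, 1301 bp

Circular molecule, 3 cuts → 3 fragments:
  7831 − 6530 = 1301 bp
  9158 − 7831 = 1327 bp
  wrap: 11495 − 9158 + 6530 = 8867 bp
Sorted largest to smallest: 8867, 1327, 1301 bp.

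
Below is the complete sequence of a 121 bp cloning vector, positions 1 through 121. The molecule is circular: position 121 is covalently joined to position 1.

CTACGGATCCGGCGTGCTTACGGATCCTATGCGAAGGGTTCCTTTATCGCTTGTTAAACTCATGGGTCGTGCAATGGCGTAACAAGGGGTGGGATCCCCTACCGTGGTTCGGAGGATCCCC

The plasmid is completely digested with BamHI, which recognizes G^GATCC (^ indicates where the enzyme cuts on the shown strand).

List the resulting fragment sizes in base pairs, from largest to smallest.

70, 22, 17, 12 bp

BamHI sites (GGATCC) start at positions 5, 22, 92, 114.
BamHI cuts after the first base of each site, so after positions 5, 22, 92, 114.
Circular molecule, 4 cuts → 4 fragments:
  6–22 → 17 bp
  23–92 → 70 bp
  93–114 → 22 bp
  115–121 then 1–5 → 7 + 5 = 12 bp
Sorted largest to smallest: 70, 22, 17, 12 bp.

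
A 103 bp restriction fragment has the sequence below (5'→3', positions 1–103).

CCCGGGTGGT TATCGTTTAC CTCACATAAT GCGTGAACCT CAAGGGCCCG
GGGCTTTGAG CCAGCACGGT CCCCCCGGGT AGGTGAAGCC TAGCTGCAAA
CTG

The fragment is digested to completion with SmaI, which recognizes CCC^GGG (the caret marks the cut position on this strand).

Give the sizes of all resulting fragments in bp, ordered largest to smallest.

46, 27, 27, 3 bp

SmaI sites (CCCGGG) start at positions 1, 47, 74.
SmaI cuts after base 3 of each site, so after positions 3, 49, 76.
Linear molecule, 3 cuts → 4 fragments:
  1–3 → 3 bp
  4–49 → 46 bp
  50–76 → 27 bp
  77–103 → 27 bp
Sorted largest to smallest: 46, 27, 27, 3 bp.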